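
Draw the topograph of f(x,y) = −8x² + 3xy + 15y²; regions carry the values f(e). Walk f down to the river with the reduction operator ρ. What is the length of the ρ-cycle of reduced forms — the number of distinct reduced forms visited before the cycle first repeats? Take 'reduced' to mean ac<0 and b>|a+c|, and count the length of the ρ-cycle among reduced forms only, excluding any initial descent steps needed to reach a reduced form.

D = 489, ⌊√D⌋ = 22
descent: ρ → (15,-3,-8)
descent: ρ → (-8,19,4)  [lands on river]
river: ρ → (4,21,-3)
river: ρ → (-3,21,4)
river: ρ → (4,19,-8)
river: ρ → (-8,13,10)
river: ρ → (10,7,-11)
river: ρ → (-11,15,6)
river: ρ → (6,21,-2)
river: ρ → (-2,19,16)
river: ρ → (16,13,-5)
river: ρ → (-5,17,10)
river: ρ → (10,3,-12)
river: ρ → (-12,21,1)
river: ρ → (1,21,-12)
river: ρ → (-12,3,10)
river: ρ → (10,17,-5)
river: ρ → (-5,13,16)
river: ρ → (16,19,-2)
river: ρ → (-2,21,6)
river: ρ → (6,15,-11)
river: ρ → (-11,7,10)
river: ρ → (10,13,-8)
ρ-cycle length = 22 (tail of 2 descent steps not counted)

22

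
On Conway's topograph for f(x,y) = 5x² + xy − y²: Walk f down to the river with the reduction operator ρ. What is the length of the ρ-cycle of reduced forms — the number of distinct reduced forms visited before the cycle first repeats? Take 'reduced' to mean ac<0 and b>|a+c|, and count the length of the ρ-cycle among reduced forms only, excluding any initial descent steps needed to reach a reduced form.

D = 21, ⌊√D⌋ = 4
descent: ρ → (-1,3,3)  [lands on river]
river: ρ → (3,3,-1)
ρ-cycle length = 2 (tail of 1 descent step not counted)

2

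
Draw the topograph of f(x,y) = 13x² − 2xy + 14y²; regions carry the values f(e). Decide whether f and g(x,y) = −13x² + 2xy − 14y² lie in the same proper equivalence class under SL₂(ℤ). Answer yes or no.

D₁ = -724, D₂ = -724
f: reduced (well bottom): (13,-2,14) with a≤c, −a<b≤a
g is negative-definite; reduce −g:
−g: reduced (well bottom): (13,-2,14) with a≤c, −a<b≤a
flip sign back: reduced form of g is (-13,2,-14)
reduced forms (13, -2, 14) vs (-13, 2, -14) ⇒ inequivalent

no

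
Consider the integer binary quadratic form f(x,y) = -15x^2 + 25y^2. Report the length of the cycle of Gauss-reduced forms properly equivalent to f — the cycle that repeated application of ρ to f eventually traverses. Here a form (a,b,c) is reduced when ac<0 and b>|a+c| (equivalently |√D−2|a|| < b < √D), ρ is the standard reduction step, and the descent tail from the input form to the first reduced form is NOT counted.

D = 1500, ⌊√D⌋ = 38
descent: ρ → (25,0,-15)
descent: ρ → (-15,30,10)  [lands on river]
river: ρ → (10,30,-15)
ρ-cycle length = 2 (tail of 2 descent steps not counted)

2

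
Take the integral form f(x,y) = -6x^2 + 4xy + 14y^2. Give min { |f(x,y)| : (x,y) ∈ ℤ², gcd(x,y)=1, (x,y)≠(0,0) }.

descent: ρ → (14,-4,-6)
descent: ρ → (-6,16,4)  [lands on river]
river: ρ → (4,16,-6)
river: ρ → (-6,8,12)
river: ρ → (12,16,-2)
river: ρ → (-2,16,12)
river: ρ → (12,8,-6)
closes: descent 2, river 6
min |a| on river = 2

2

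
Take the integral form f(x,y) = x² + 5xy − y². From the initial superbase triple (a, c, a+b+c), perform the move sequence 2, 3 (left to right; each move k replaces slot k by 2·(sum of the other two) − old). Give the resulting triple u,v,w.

start (1,-1,5) = (f(1,0),f(0,1),f(1,1))
replace slot 2: 2·(1+5) − (-1) = 13 → (1,13,5)
replace slot 3: 2·(1+13) − 5 = 23 → (1,13,23)

1,13,23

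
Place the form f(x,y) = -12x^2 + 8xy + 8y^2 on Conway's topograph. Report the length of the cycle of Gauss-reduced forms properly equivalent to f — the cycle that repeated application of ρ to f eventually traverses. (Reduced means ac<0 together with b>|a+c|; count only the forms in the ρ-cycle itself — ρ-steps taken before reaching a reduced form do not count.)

D = 448, ⌊√D⌋ = 21
river: ρ → (8,8,-12)
river: ρ → (-12,16,4)
river: ρ → (4,16,-12)
river: ρ → (-12,8,8)
ρ-cycle length = 4 (tail of 0 descent steps not counted)

4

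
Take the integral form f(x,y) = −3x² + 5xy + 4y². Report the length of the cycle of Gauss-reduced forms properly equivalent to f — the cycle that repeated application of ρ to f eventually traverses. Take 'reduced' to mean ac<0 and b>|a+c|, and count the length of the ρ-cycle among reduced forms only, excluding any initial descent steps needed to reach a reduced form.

D = 73, ⌊√D⌋ = 8
river: ρ → (4,3,-4)
river: ρ → (-4,5,3)
river: ρ → (3,7,-2)
river: ρ → (-2,5,6)
river: ρ → (6,7,-1)
river: ρ → (-1,7,6)
river: ρ → (6,5,-2)
river: ρ → (-2,7,3)
river: ρ → (3,5,-4)
river: ρ → (-4,3,4)
river: ρ → (4,5,-3)
river: ρ → (-3,7,2)
river: ρ → (2,5,-6)
river: ρ → (-6,7,1)
river: ρ → (1,7,-6)
river: ρ → (-6,5,2)
river: ρ → (2,7,-3)
river: ρ → (-3,5,4)
ρ-cycle length = 18 (tail of 0 descent steps not counted)

18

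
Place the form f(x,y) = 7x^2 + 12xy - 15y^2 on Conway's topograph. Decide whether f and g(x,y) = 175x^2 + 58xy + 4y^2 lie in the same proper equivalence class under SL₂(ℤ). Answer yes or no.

D₁ = 564, D₂ = 564
river cycle of f (length 6): (-15, 18, 4), (4, 22, -5), (-5, 18, 12), (12, 6, -11), (-11, 16, 7), (7, 12, -15)
river cycle of g (length 6): (4, 22, -5), (-5, 18, 12), (12, 6, -11), (-11, 16, 7), (7, 12, -15), (-15, 18, 4)
cycles coincide ⇒ equivalent

yes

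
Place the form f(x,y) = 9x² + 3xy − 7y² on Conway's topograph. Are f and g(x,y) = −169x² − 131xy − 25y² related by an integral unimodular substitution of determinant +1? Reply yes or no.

D₁ = 261, D₂ = 261
river cycle of f (length 8): (-7, 11, 5), (5, 9, -9), (-9, 9, 5), (5, 11, -7), (-7, 3, 9), (9, 15, -1), (-1, 15, 9), (9, 3, -7)
river cycle of g (length 8): (-1, 15, 9), (9, 3, -7), (-7, 11, 5), (5, 9, -9), (-9, 9, 5), (5, 11, -7), (-7, 3, 9), (9, 15, -1)
cycles coincide ⇒ equivalent

yes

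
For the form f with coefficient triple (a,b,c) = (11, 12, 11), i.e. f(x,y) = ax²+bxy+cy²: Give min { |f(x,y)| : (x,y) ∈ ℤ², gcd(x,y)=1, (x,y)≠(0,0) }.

translate: b→-10 (≡12 mod 22), so (11,12,11)→(11,-10,10)
flip: (11,-10,10)→(10,10,11)
reduced (well bottom): (10,10,11) with a≤c, −a<b≤a
well minimum = a = 10

10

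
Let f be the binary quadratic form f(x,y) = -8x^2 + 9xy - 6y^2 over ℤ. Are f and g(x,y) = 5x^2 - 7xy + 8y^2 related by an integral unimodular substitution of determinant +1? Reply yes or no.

D₁ = -111, D₂ = -111
f is negative-definite; reduce −f:
−f: translate: b→7 (≡-9 mod 16), so (8,-9,6)→(8,7,5)
−f: flip: (8,7,5)→(5,-7,8)
−f: translate: b→3 (≡-7 mod 10), so (5,-7,8)→(5,3,6)
−f: reduced (well bottom): (5,3,6) with a≤c, −a<b≤a
flip sign back: reduced form of f is (-5,-3,-6)
g: translate: b→3 (≡-7 mod 10), so (5,-7,8)→(5,3,6)
g: reduced (well bottom): (5,3,6) with a≤c, −a<b≤a
reduced forms (-5, -3, -6) vs (5, 3, 6) ⇒ inequivalent

no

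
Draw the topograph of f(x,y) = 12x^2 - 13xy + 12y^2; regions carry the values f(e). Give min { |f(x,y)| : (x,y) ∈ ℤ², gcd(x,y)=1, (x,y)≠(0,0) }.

translate: b→11 (≡-13 mod 24), so (12,-13,12)→(12,11,11)
flip: (12,11,11)→(11,-11,12)
translate: b→11 (≡-11 mod 22), so (11,-11,12)→(11,11,12)
reduced (well bottom): (11,11,12) with a≤c, −a<b≤a
well minimum = a = 11

11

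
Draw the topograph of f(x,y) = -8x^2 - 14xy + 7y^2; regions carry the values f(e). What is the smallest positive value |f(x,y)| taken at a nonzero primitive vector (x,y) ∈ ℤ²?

descent: ρ → (7,14,-8)  [lands on river]
river: ρ → (-8,18,3)
river: ρ → (3,18,-8)
river: ρ → (-8,14,7)
closes: descent 1, river 4
min |a| on river = 3

3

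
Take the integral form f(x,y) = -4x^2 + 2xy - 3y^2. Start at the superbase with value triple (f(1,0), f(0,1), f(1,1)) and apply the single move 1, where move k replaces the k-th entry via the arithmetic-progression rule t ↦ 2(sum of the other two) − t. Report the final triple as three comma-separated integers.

start (-4,-3,-5) = (f(1,0),f(0,1),f(1,1))
replace slot 1: 2·((-3)+(-5)) − (-4) = -12 → (-12,-3,-5)

-12,-3,-5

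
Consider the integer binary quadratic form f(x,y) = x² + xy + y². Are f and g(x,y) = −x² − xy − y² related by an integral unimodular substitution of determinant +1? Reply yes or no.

D₁ = -3, D₂ = -3
f: reduced (well bottom): (1,1,1) with a≤c, −a<b≤a
g is negative-definite; reduce −g:
−g: reduced (well bottom): (1,1,1) with a≤c, −a<b≤a
flip sign back: reduced form of g is (-1,-1,-1)
reduced forms (1, 1, 1) vs (-1, -1, -1) ⇒ inequivalent

no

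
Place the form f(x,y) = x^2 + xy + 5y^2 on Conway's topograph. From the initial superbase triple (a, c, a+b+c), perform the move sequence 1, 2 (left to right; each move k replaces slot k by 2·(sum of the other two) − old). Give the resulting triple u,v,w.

start (1,5,7) = (f(1,0),f(0,1),f(1,1))
replace slot 1: 2·(5+7) − 1 = 23 → (23,5,7)
replace slot 2: 2·(23+7) − 5 = 55 → (23,55,7)

23,55,7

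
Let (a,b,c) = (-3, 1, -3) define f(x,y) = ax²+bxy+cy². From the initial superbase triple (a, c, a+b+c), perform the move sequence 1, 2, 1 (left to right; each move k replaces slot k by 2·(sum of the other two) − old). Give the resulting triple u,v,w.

start (-3,-3,-5) = (f(1,0),f(0,1),f(1,1))
replace slot 1: 2·((-3)+(-5)) − (-3) = -13 → (-13,-3,-5)
replace slot 2: 2·((-13)+(-5)) − (-3) = -33 → (-13,-33,-5)
replace slot 1: 2·((-33)+(-5)) − (-13) = -63 → (-63,-33,-5)

-63,-33,-5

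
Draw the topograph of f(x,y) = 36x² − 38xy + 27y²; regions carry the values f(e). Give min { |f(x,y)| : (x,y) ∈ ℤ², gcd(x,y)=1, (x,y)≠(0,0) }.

translate: b→34 (≡-38 mod 72), so (36,-38,27)→(36,34,25)
flip: (36,34,25)→(25,-34,36)
translate: b→16 (≡-34 mod 50), so (25,-34,36)→(25,16,27)
reduced (well bottom): (25,16,27) with a≤c, −a<b≤a
well minimum = a = 25

25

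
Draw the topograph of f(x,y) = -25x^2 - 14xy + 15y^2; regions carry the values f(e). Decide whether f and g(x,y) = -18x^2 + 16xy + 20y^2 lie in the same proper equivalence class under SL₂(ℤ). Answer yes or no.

D₁ = 1696, D₂ = 1696
river cycle of f (length 18): (15, 14, -25), (-25, 36, 4), (4, 36, -25), (-25, 14, 15), (15, 16, -24), (-24, 32, 7), (7, 38, -9), (-9, 34, 15), (15, 26, -17), (-17, 8, 24), … (8 more)
river cycle of g (length 18): (20, 24, -14), (-14, 32, 12), (12, 40, -2), (-2, 40, 12), (12, 32, -14), (-14, 24, 20), (20, 16, -18), (-18, 20, 18), (18, 16, -20), (-20, 24, 14), … (8 more)
cycles differ ⇒ inequivalent

no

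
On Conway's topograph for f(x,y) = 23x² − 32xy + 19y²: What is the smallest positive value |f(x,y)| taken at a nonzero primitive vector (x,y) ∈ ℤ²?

translate: b→14 (≡-32 mod 46), so (23,-32,19)→(23,14,10)
flip: (23,14,10)→(10,-14,23)
translate: b→6 (≡-14 mod 20), so (10,-14,23)→(10,6,19)
reduced (well bottom): (10,6,19) with a≤c, −a<b≤a
well minimum = a = 10

10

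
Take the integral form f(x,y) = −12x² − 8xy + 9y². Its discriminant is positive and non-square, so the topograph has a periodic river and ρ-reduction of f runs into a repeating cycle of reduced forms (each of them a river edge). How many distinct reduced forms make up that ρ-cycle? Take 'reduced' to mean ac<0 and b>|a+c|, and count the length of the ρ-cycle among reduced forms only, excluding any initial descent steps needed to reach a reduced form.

D = 496, ⌊√D⌋ = 22
descent: ρ → (9,8,-12)  [lands on river]
river: ρ → (-12,16,5)
river: ρ → (5,14,-15)
river: ρ → (-15,16,4)
river: ρ → (4,16,-15)
river: ρ → (-15,14,5)
river: ρ → (5,16,-12)
river: ρ → (-12,8,9)
river: ρ → (9,10,-11)
river: ρ → (-11,12,8)
river: ρ → (8,20,-3)
river: ρ → (-3,22,1)
river: ρ → (1,22,-3)
river: ρ → (-3,20,8)
river: ρ → (8,12,-11)
river: ρ → (-11,10,9)
ρ-cycle length = 16 (tail of 1 descent step not counted)

16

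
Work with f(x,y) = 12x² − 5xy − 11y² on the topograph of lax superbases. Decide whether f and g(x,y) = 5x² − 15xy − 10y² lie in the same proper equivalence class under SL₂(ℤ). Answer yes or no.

D₁ = 553, D₂ = 425
discriminants differ ⇒ not SL₂(ℤ)-equivalent

no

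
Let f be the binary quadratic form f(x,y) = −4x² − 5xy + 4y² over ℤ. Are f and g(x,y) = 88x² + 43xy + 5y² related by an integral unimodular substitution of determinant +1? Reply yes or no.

D₁ = 89, D₂ = 89
river cycle of f (length 14): (4, 5, -4), (-4, 3, 5), (5, 7, -2), (-2, 9, 1), (1, 9, -2), (-2, 7, 5), (5, 3, -4), (-4, 5, 4), (4, 3, -5), (-5, 7, 2), … (4 more)
river cycle of g (length 14): (5, 7, -2), (-2, 9, 1), (1, 9, -2), (-2, 7, 5), (5, 3, -4), (-4, 5, 4), (4, 3, -5), (-5, 7, 2), (2, 9, -1), (-1, 9, 2), … (4 more)
cycles coincide ⇒ equivalent

yes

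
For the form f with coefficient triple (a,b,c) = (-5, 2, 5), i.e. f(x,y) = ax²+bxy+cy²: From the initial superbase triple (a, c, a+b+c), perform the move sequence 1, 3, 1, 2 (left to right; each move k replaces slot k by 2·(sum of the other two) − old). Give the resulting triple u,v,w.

start (-5,5,2) = (f(1,0),f(0,1),f(1,1))
replace slot 1: 2·(5+2) − (-5) = 19 → (19,5,2)
replace slot 3: 2·(19+5) − 2 = 46 → (19,5,46)
replace slot 1: 2·(5+46) − 19 = 83 → (83,5,46)
replace slot 2: 2·(83+46) − 5 = 253 → (83,253,46)

83,253,46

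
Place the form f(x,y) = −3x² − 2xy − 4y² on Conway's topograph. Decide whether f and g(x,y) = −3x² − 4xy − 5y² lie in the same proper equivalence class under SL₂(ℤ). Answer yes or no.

D₁ = -44, D₂ = -44
f is negative-definite; reduce −f:
−f: reduced (well bottom): (3,2,4) with a≤c, −a<b≤a
flip sign back: reduced form of f is (-3,-2,-4)
g is negative-definite; reduce −g:
−g: translate: b→-2 (≡4 mod 6), so (3,4,5)→(3,-2,4)
−g: reduced (well bottom): (3,-2,4) with a≤c, −a<b≤a
flip sign back: reduced form of g is (-3,2,-4)
reduced forms (-3, -2, -4) vs (-3, 2, -4) ⇒ inequivalent

no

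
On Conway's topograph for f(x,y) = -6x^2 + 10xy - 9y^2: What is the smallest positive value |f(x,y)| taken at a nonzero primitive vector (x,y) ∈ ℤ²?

translate: b→2 (≡-10 mod 12), so (6,-10,9)→(6,2,5)
flip: (6,2,5)→(5,-2,6)
reduced (well bottom): (5,-2,6) with a≤c, −a<b≤a
well minimum |f| = |-5| = 5 (negative-definite)

5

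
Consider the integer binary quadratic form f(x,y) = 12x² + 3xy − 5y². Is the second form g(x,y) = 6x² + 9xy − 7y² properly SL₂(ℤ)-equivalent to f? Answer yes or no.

D₁ = 249, D₂ = 249
river cycle of f (length 16): (-5, 7, 10), (10, 13, -2), (-2, 15, 3), (3, 15, -2), (-2, 13, 10), (10, 7, -5), (-5, 13, 4), (4, 11, -8), (-8, 5, 7), (7, 9, -6), … (6 more)
river cycle of g (length 16): (-7, 5, 8), (8, 11, -4), (-4, 13, 5), (5, 7, -10), (-10, 13, 2), (2, 15, -3), (-3, 15, 2), (2, 13, -10), (-10, 7, 5), (5, 13, -4), … (6 more)
cycles differ ⇒ inequivalent

no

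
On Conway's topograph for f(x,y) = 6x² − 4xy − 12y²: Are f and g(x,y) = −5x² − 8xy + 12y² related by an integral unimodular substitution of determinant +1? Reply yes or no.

D₁ = 304, D₂ = 304
river cycle of f (length 6): (6, 8, -10), (-10, 12, 4), (4, 12, -10), (-10, 8, 6), (6, 16, -2), (-2, 16, 6)
river cycle of g (length 12): (12, 8, -5), (-5, 12, 8), (8, 4, -9), (-9, 14, 3), (3, 16, -4), (-4, 16, 3), (3, 14, -9), (-9, 4, 8), (8, 12, -5), (-5, 8, 12), … (2 more)
cycles differ ⇒ inequivalent

no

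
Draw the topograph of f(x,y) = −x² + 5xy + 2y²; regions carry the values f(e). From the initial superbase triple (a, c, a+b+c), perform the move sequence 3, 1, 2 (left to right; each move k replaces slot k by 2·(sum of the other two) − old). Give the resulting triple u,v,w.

start (-1,2,6) = (f(1,0),f(0,1),f(1,1))
replace slot 3: 2·((-1)+2) − 6 = -4 → (-1,2,-4)
replace slot 1: 2·(2+(-4)) − (-1) = -3 → (-3,2,-4)
replace slot 2: 2·((-3)+(-4)) − 2 = -16 → (-3,-16,-4)

-3,-16,-4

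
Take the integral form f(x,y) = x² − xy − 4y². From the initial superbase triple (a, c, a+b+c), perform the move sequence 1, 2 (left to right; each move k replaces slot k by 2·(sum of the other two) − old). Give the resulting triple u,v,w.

start (1,-4,-4) = (f(1,0),f(0,1),f(1,1))
replace slot 1: 2·((-4)+(-4)) − 1 = -17 → (-17,-4,-4)
replace slot 2: 2·((-17)+(-4)) − (-4) = -38 → (-17,-38,-4)

-17,-38,-4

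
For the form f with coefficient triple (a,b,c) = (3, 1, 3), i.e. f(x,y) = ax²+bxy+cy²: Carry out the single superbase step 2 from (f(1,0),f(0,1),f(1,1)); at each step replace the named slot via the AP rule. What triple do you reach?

start (3,3,7) = (f(1,0),f(0,1),f(1,1))
replace slot 2: 2·(3+7) − 3 = 17 → (3,17,7)

3,17,7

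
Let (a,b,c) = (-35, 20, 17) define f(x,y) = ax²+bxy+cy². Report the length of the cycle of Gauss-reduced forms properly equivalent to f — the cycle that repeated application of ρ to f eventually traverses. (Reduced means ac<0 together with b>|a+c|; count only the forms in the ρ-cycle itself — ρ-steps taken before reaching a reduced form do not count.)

D = 2780, ⌊√D⌋ = 52
river: ρ → (17,48,-7)
river: ρ → (-7,50,10)
river: ρ → (10,50,-7)
river: ρ → (-7,48,17)
river: ρ → (17,20,-35)
river: ρ → (-35,50,2)
river: ρ → (2,50,-35)
river: ρ → (-35,20,17)
ρ-cycle length = 8 (tail of 0 descent steps not counted)

8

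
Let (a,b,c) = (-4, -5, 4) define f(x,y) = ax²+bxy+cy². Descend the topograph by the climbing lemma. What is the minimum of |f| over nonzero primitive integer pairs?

descent: ρ → (4,5,-4)  [lands on river]
river: ρ → (-4,3,5)
river: ρ → (5,7,-2)
river: ρ → (-2,9,1)
river: ρ → (1,9,-2)
river: ρ → (-2,7,5)
river: ρ → (5,3,-4)
river: ρ → (-4,5,4)
river: ρ → (4,3,-5)
river: ρ → (-5,7,2)
river: ρ → (2,9,-1)
river: ρ → (-1,9,2)
river: ρ → (2,7,-5)
river: ρ → (-5,3,4)
closes: descent 1, river 14
min |a| on river = 1

1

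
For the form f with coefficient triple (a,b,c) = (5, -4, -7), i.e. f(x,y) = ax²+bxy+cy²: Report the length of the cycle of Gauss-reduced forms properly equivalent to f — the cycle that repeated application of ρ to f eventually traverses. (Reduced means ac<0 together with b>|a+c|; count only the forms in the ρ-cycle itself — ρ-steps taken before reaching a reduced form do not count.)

D = 156, ⌊√D⌋ = 12
descent: ρ → (-7,4,5)  [lands on river]
river: ρ → (5,6,-6)
river: ρ → (-6,6,5)
river: ρ → (5,4,-7)
river: ρ → (-7,10,2)
river: ρ → (2,10,-7)
ρ-cycle length = 6 (tail of 1 descent step not counted)

6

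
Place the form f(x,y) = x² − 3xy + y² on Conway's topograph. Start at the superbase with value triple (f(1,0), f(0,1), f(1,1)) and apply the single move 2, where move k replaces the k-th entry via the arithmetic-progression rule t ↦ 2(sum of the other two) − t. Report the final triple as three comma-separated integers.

start (1,1,-1) = (f(1,0),f(0,1),f(1,1))
replace slot 2: 2·(1+(-1)) − 1 = -1 → (1,-1,-1)

1,-1,-1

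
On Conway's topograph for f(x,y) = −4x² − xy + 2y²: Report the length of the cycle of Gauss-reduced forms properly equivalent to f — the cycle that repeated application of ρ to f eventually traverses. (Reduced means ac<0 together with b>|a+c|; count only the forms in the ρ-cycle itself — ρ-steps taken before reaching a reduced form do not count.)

D = 33, ⌊√D⌋ = 5
descent: ρ → (2,5,-1)  [lands on river]
river: ρ → (-1,5,2)
river: ρ → (2,3,-3)
river: ρ → (-3,3,2)
ρ-cycle length = 4 (tail of 1 descent step not counted)

4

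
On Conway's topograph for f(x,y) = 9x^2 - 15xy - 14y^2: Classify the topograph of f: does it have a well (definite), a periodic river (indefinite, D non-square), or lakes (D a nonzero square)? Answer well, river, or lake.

D = b²−4ac = (-15)² − 4·9·(-14) = 729
D = 27² is a perfect square ⇒ form factors over ℤ ⇒ lakes

lake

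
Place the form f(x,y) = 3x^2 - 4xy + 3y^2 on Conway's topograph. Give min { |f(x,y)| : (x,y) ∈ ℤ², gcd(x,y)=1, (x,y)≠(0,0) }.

translate: b→2 (≡-4 mod 6), so (3,-4,3)→(3,2,2)
flip: (3,2,2)→(2,-2,3)
translate: b→2 (≡-2 mod 4), so (2,-2,3)→(2,2,3)
reduced (well bottom): (2,2,3) with a≤c, −a<b≤a
well minimum = a = 2

2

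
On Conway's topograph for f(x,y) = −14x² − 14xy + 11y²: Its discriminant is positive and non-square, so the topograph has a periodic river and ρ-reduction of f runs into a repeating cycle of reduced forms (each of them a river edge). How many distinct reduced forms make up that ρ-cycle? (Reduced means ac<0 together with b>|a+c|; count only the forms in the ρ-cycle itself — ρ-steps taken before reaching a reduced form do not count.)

D = 812, ⌊√D⌋ = 28
descent: ρ → (11,14,-14)  [lands on river]
river: ρ → (-14,14,11)
river: ρ → (11,8,-17)
river: ρ → (-17,26,2)
river: ρ → (2,26,-17)
river: ρ → (-17,8,11)
ρ-cycle length = 6 (tail of 1 descent step not counted)

6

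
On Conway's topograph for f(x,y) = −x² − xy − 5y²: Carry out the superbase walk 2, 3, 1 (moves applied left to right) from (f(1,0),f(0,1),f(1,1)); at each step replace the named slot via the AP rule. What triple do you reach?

start (-1,-5,-7) = (f(1,0),f(0,1),f(1,1))
replace slot 2: 2·((-1)+(-7)) − (-5) = -11 → (-1,-11,-7)
replace slot 3: 2·((-1)+(-11)) − (-7) = -17 → (-1,-11,-17)
replace slot 1: 2·((-11)+(-17)) − (-1) = -55 → (-55,-11,-17)

-55,-11,-17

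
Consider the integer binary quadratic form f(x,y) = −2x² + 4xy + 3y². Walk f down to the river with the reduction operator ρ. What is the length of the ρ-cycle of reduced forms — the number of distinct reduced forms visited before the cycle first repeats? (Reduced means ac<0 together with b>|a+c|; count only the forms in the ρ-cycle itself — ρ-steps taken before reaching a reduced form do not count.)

D = 40, ⌊√D⌋ = 6
river: ρ → (3,2,-3)
river: ρ → (-3,4,2)
river: ρ → (2,4,-3)
river: ρ → (-3,2,3)
river: ρ → (3,4,-2)
river: ρ → (-2,4,3)
ρ-cycle length = 6 (tail of 0 descent steps not counted)

6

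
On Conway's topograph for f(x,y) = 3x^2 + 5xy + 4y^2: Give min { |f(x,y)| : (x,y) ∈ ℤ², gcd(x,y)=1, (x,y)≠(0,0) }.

translate: b→-1 (≡5 mod 6), so (3,5,4)→(3,-1,2)
flip: (3,-1,2)→(2,1,3)
reduced (well bottom): (2,1,3) with a≤c, −a<b≤a
well minimum = a = 2

2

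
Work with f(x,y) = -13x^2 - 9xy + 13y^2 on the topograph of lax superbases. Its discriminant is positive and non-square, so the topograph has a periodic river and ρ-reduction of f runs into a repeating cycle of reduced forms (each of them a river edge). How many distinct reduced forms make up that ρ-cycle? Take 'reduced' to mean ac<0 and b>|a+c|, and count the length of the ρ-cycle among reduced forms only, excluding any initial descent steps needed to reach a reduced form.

D = 757, ⌊√D⌋ = 27
descent: ρ → (13,9,-13)  [lands on river]
river: ρ → (-13,17,9)
river: ρ → (9,19,-11)
river: ρ → (-11,25,3)
river: ρ → (3,23,-19)
river: ρ → (-19,15,7)
river: ρ → (7,27,-1)
river: ρ → (-1,27,7)
river: ρ → (7,15,-19)
river: ρ → (-19,23,3)
river: ρ → (3,25,-11)
river: ρ → (-11,19,9)
river: ρ → (9,17,-13)
river: ρ → (-13,9,13)
river: ρ → (13,17,-9)
river: ρ → (-9,19,11)
river: ρ → (11,25,-3)
river: ρ → (-3,23,19)
river: ρ → (19,15,-7)
river: ρ → (-7,27,1)
river: ρ → (1,27,-7)
river: ρ → (-7,15,19)
river: ρ → (19,23,-3)
river: ρ → (-3,25,11)
river: ρ → (11,19,-9)
river: ρ → (-9,17,13)
ρ-cycle length = 26 (tail of 1 descent step not counted)

26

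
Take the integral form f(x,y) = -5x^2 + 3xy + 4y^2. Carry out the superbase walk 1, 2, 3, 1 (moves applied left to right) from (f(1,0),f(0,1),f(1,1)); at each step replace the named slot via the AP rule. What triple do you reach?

start (-5,4,2) = (f(1,0),f(0,1),f(1,1))
replace slot 1: 2·(4+2) − (-5) = 17 → (17,4,2)
replace slot 2: 2·(17+2) − 4 = 34 → (17,34,2)
replace slot 3: 2·(17+34) − 2 = 100 → (17,34,100)
replace slot 1: 2·(34+100) − 17 = 251 → (251,34,100)

251,34,100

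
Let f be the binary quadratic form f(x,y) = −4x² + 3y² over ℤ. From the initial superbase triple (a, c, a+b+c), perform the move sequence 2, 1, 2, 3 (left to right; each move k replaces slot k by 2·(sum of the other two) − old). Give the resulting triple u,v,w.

start (-4,3,-1) = (f(1,0),f(0,1),f(1,1))
replace slot 2: 2·((-4)+(-1)) − 3 = -13 → (-4,-13,-1)
replace slot 1: 2·((-13)+(-1)) − (-4) = -24 → (-24,-13,-1)
replace slot 2: 2·((-24)+(-1)) − (-13) = -37 → (-24,-37,-1)
replace slot 3: 2·((-24)+(-37)) − (-1) = -121 → (-24,-37,-121)

-24,-37,-121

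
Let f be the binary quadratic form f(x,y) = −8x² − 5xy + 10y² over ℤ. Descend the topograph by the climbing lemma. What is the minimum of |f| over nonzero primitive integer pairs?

descent: ρ → (10,5,-8)  [lands on river]
river: ρ → (-8,11,7)
river: ρ → (7,17,-2)
river: ρ → (-2,15,15)
river: ρ → (15,15,-2)
river: ρ → (-2,17,7)
river: ρ → (7,11,-8)
river: ρ → (-8,5,10)
river: ρ → (10,15,-3)
river: ρ → (-3,15,10)
closes: descent 1, river 10
min |a| on river = 2

2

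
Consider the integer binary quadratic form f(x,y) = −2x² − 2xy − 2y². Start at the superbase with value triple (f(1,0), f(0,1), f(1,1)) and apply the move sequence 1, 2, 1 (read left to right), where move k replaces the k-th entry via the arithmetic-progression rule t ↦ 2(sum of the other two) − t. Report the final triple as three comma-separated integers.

start (-2,-2,-6) = (f(1,0),f(0,1),f(1,1))
replace slot 1: 2·((-2)+(-6)) − (-2) = -14 → (-14,-2,-6)
replace slot 2: 2·((-14)+(-6)) − (-2) = -38 → (-14,-38,-6)
replace slot 1: 2·((-38)+(-6)) − (-14) = -74 → (-74,-38,-6)

-74,-38,-6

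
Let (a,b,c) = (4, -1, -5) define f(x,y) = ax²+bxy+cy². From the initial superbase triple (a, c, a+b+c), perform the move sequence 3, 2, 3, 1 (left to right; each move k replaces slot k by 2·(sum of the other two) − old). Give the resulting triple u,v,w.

start (4,-5,-2) = (f(1,0),f(0,1),f(1,1))
replace slot 3: 2·(4+(-5)) − (-2) = 0 → (4,-5,0)
replace slot 2: 2·(4+0) − (-5) = 13 → (4,13,0)
replace slot 3: 2·(4+13) − 0 = 34 → (4,13,34)
replace slot 1: 2·(13+34) − 4 = 90 → (90,13,34)

90,13,34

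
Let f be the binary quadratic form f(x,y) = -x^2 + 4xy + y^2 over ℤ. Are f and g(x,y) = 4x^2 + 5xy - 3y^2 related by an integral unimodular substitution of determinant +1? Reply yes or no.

D₁ = 20, D₂ = 73
discriminants differ ⇒ not SL₂(ℤ)-equivalent

no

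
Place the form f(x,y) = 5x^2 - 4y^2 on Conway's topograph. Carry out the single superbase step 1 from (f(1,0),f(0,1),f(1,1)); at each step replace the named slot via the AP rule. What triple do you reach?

start (5,-4,1) = (f(1,0),f(0,1),f(1,1))
replace slot 1: 2·((-4)+1) − 5 = -11 → (-11,-4,1)

-11,-4,1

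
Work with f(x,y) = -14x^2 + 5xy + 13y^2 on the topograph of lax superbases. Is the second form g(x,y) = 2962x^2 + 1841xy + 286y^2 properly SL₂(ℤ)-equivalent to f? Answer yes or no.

D₁ = 753, D₂ = 753
river cycle of f (length 24): (13, 21, -6), (-6, 27, 1), (1, 27, -6), (-6, 21, 13), (13, 5, -14), (-14, 23, 4), (4, 25, -8), (-8, 23, 7), (7, 19, -14), (-14, 9, 12), … (14 more)
river cycle of g (length 24): (13, 21, -6), (-6, 27, 1), (1, 27, -6), (-6, 21, 13), (13, 5, -14), (-14, 23, 4), (4, 25, -8), (-8, 23, 7), (7, 19, -14), (-14, 9, 12), … (14 more)
cycles coincide ⇒ equivalent

yes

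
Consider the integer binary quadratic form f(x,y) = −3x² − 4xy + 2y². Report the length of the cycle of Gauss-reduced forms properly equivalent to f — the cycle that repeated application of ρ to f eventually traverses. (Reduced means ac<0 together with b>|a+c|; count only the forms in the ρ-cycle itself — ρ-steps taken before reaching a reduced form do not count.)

D = 40, ⌊√D⌋ = 6
descent: ρ → (2,4,-3)  [lands on river]
river: ρ → (-3,2,3)
river: ρ → (3,4,-2)
river: ρ → (-2,4,3)
river: ρ → (3,2,-3)
river: ρ → (-3,4,2)
ρ-cycle length = 6 (tail of 1 descent step not counted)

6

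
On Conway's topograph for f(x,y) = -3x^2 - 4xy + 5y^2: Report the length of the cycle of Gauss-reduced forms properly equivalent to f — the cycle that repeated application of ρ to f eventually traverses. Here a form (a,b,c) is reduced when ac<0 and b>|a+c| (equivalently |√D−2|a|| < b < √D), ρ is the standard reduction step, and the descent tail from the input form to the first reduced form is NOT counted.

D = 76, ⌊√D⌋ = 8
descent: ρ → (5,4,-3)  [lands on river]
river: ρ → (-3,8,1)
river: ρ → (1,8,-3)
river: ρ → (-3,4,5)
river: ρ → (5,6,-2)
river: ρ → (-2,6,5)
ρ-cycle length = 6 (tail of 1 descent step not counted)

6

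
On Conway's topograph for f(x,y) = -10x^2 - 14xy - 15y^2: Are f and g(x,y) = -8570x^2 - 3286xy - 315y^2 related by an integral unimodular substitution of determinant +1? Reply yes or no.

D₁ = -404, D₂ = -404
f is negative-definite; reduce −f:
−f: translate: b→-6 (≡14 mod 20), so (10,14,15)→(10,-6,11)
−f: reduced (well bottom): (10,-6,11) with a≤c, −a<b≤a
flip sign back: reduced form of f is (-10,6,-11)
g is negative-definite; reduce −g:
−g: flip: (8570,3286,315)→(315,-3286,8570)
−g: translate: b→-136 (≡-3286 mod 630), so (315,-3286,8570)→(315,-136,15)
−g: flip: (315,-136,15)→(15,136,315)
−g: translate: b→-14 (≡136 mod 30), so (15,136,315)→(15,-14,10)
−g: flip: (15,-14,10)→(10,14,15)
−g: translate: b→-6 (≡14 mod 20), so (10,14,15)→(10,-6,11)
−g: reduced (well bottom): (10,-6,11) with a≤c, −a<b≤a
flip sign back: reduced form of g is (-10,6,-11)
reduced forms (-10, 6, -11) vs (-10, 6, -11) ⇒ equivalent

yes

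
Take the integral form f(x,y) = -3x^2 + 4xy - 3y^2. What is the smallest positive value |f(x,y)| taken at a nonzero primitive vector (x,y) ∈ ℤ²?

translate: b→2 (≡-4 mod 6), so (3,-4,3)→(3,2,2)
flip: (3,2,2)→(2,-2,3)
translate: b→2 (≡-2 mod 4), so (2,-2,3)→(2,2,3)
reduced (well bottom): (2,2,3) with a≤c, −a<b≤a
well minimum |f| = |-2| = 2 (negative-definite)

2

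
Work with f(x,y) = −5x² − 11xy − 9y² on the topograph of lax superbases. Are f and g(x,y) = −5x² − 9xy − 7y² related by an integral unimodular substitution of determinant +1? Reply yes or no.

D₁ = -59, D₂ = -59
f is negative-definite; reduce −f:
−f: translate: b→1 (≡11 mod 10), so (5,11,9)→(5,1,3)
−f: flip: (5,1,3)→(3,-1,5)
−f: reduced (well bottom): (3,-1,5) with a≤c, −a<b≤a
flip sign back: reduced form of f is (-3,1,-5)
g is negative-definite; reduce −g:
−g: translate: b→-1 (≡9 mod 10), so (5,9,7)→(5,-1,3)
−g: flip: (5,-1,3)→(3,1,5)
−g: reduced (well bottom): (3,1,5) with a≤c, −a<b≤a
flip sign back: reduced form of g is (-3,-1,-5)
reduced forms (-3, 1, -5) vs (-3, -1, -5) ⇒ inequivalent

no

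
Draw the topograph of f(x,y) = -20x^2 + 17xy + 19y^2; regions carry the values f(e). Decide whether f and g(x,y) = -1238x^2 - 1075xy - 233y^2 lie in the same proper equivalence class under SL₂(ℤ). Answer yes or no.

D₁ = 1809, D₂ = 1809
river cycle of f (length 38): (19, 21, -18), (-18, 15, 22), (22, 29, -11), (-11, 37, 10), (10, 23, -32), (-32, 41, 1), (1, 41, -32), (-32, 23, 10), (10, 37, -11), (-11, 29, 22), … (28 more)
river cycle of g (length 38): (-20, 17, 19), (19, 21, -18), (-18, 15, 22), (22, 29, -11), (-11, 37, 10), (10, 23, -32), (-32, 41, 1), (1, 41, -32), (-32, 23, 10), (10, 37, -11), … (28 more)
cycles coincide ⇒ equivalent

yes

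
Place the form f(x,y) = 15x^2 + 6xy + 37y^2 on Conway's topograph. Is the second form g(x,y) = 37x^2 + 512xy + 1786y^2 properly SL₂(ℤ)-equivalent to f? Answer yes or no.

D₁ = -2184, D₂ = -2184
f: reduced (well bottom): (15,6,37) with a≤c, −a<b≤a
g: translate: b→-6 (≡512 mod 74), so (37,512,1786)→(37,-6,15)
g: flip: (37,-6,15)→(15,6,37)
g: reduced (well bottom): (15,6,37) with a≤c, −a<b≤a
reduced forms (15, 6, 37) vs (15, 6, 37) ⇒ equivalent

yes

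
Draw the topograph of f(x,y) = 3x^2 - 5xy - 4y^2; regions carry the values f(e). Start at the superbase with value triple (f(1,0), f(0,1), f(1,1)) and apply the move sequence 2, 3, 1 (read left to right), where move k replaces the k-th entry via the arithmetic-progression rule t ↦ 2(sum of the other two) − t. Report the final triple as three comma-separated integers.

start (3,-4,-6) = (f(1,0),f(0,1),f(1,1))
replace slot 2: 2·(3+(-6)) − (-4) = -2 → (3,-2,-6)
replace slot 3: 2·(3+(-2)) − (-6) = 8 → (3,-2,8)
replace slot 1: 2·((-2)+8) − 3 = 9 → (9,-2,8)

9,-2,8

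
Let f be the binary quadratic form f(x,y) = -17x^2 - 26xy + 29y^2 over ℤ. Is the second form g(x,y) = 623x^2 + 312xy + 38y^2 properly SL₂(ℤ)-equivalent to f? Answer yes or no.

D₁ = 2648, D₂ = 2648
river cycle of f (length 22): (29, 26, -17), (-17, 42, 13), (13, 36, -26), (-26, 16, 23), (23, 30, -19), (-19, 46, 7), (7, 38, -43), (-43, 48, 2), (2, 48, -43), (-43, 38, 7), … (12 more)
river cycle of g (length 22): (-17, 42, 13), (13, 36, -26), (-26, 16, 23), (23, 30, -19), (-19, 46, 7), (7, 38, -43), (-43, 48, 2), (2, 48, -43), (-43, 38, 7), (7, 46, -19), … (12 more)
cycles coincide ⇒ equivalent

yes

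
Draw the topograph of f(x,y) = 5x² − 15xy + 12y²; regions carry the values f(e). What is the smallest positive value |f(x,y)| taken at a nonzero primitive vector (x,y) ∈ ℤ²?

translate: b→5 (≡-15 mod 10), so (5,-15,12)→(5,5,2)
flip: (5,5,2)→(2,-5,5)
translate: b→-1 (≡-5 mod 4), so (2,-5,5)→(2,-1,2)
flip: (2,-1,2)→(2,1,2)
reduced (well bottom): (2,1,2) with a≤c, −a<b≤a
well minimum = a = 2

2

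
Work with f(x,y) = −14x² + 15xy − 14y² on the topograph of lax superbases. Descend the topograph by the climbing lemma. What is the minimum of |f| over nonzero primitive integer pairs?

translate: b→13 (≡-15 mod 28), so (14,-15,14)→(14,13,13)
flip: (14,13,13)→(13,-13,14)
translate: b→13 (≡-13 mod 26), so (13,-13,14)→(13,13,14)
reduced (well bottom): (13,13,14) with a≤c, −a<b≤a
well minimum |f| = |-13| = 13 (negative-definite)

13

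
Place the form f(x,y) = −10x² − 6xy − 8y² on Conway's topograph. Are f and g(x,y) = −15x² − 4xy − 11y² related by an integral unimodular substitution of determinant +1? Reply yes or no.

D₁ = -284, D₂ = -644
discriminants differ ⇒ not SL₂(ℤ)-equivalent

no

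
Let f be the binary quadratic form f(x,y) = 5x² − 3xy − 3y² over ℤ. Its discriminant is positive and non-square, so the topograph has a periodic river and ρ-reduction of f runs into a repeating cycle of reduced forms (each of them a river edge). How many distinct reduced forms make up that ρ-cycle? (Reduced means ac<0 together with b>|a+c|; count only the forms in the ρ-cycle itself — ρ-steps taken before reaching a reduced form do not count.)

D = 69, ⌊√D⌋ = 8
descent: ρ → (-3,3,5)  [lands on river]
river: ρ → (5,7,-1)
river: ρ → (-1,7,5)
river: ρ → (5,3,-3)
ρ-cycle length = 4 (tail of 1 descent step not counted)

4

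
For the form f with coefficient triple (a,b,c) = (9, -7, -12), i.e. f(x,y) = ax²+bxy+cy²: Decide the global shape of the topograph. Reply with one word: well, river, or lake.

D = b²−4ac = (-7)² − 4·9·(-12) = 481
D > 0 non-square ⇒ indefinite ⇒ periodic river

river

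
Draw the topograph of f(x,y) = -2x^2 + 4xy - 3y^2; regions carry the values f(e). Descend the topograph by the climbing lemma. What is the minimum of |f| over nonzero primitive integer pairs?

translate: b→0 (≡-4 mod 4), so (2,-4,3)→(2,0,1)
flip: (2,0,1)→(1,0,2)
reduced (well bottom): (1,0,2) with a≤c, −a<b≤a
well minimum |f| = |-1| = 1 (negative-definite)

1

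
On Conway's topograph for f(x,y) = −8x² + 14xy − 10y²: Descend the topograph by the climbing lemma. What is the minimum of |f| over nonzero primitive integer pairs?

translate: b→2 (≡-14 mod 16), so (8,-14,10)→(8,2,4)
flip: (8,2,4)→(4,-2,8)
reduced (well bottom): (4,-2,8) with a≤c, −a<b≤a
well minimum |f| = |-4| = 4 (negative-definite)

4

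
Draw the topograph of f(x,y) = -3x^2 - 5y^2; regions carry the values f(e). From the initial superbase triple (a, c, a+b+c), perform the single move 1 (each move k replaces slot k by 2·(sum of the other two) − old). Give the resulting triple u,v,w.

start (-3,-5,-8) = (f(1,0),f(0,1),f(1,1))
replace slot 1: 2·((-5)+(-8)) − (-3) = -23 → (-23,-5,-8)

-23,-5,-8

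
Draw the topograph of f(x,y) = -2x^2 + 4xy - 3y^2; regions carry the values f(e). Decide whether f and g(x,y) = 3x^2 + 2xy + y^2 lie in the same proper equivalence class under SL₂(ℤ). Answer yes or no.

D₁ = -8, D₂ = -8
f is negative-definite; reduce −f:
−f: translate: b→0 (≡-4 mod 4), so (2,-4,3)→(2,0,1)
−f: flip: (2,0,1)→(1,0,2)
−f: reduced (well bottom): (1,0,2) with a≤c, −a<b≤a
flip sign back: reduced form of f is (-1,0,-2)
g: flip: (3,2,1)→(1,-2,3)
g: translate: b→0 (≡-2 mod 2), so (1,-2,3)→(1,0,2)
g: reduced (well bottom): (1,0,2) with a≤c, −a<b≤a
reduced forms (-1, 0, -2) vs (1, 0, 2) ⇒ inequivalent

no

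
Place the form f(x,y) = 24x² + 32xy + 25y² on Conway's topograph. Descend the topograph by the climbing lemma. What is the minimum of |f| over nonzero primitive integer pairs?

translate: b→-16 (≡32 mod 48), so (24,32,25)→(24,-16,17)
flip: (24,-16,17)→(17,16,24)
reduced (well bottom): (17,16,24) with a≤c, −a<b≤a
well minimum = a = 17

17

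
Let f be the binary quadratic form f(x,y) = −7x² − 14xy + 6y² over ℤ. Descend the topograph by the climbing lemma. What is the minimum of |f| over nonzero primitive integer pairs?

descent: ρ → (6,14,-7)  [lands on river]
river: ρ → (-7,14,6)
river: ρ → (6,10,-11)
river: ρ → (-11,12,5)
river: ρ → (5,18,-2)
river: ρ → (-2,18,5)
river: ρ → (5,12,-11)
river: ρ → (-11,10,6)
closes: descent 1, river 8
min |a| on river = 2

2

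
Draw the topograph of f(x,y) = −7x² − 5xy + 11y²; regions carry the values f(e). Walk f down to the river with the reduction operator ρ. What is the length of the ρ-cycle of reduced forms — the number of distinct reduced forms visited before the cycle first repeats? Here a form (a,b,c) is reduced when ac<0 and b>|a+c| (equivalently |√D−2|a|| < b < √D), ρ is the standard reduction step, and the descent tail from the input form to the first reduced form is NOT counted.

D = 333, ⌊√D⌋ = 18
descent: ρ → (11,5,-7)  [lands on river]
river: ρ → (-7,9,9)
river: ρ → (9,9,-7)
river: ρ → (-7,5,11)
river: ρ → (11,17,-1)
river: ρ → (-1,17,11)
ρ-cycle length = 6 (tail of 1 descent step not counted)

6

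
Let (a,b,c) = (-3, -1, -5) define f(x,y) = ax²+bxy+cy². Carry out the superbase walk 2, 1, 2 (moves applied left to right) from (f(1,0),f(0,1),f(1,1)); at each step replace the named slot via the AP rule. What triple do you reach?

start (-3,-5,-9) = (f(1,0),f(0,1),f(1,1))
replace slot 2: 2·((-3)+(-9)) − (-5) = -19 → (-3,-19,-9)
replace slot 1: 2·((-19)+(-9)) − (-3) = -53 → (-53,-19,-9)
replace slot 2: 2·((-53)+(-9)) − (-19) = -105 → (-53,-105,-9)

-53,-105,-9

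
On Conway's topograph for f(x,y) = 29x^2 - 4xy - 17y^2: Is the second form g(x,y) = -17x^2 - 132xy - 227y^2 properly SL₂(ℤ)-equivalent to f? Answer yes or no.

D₁ = 1988, D₂ = 1988
river cycle of f (length 10): (-17, 38, 8), (8, 42, -7), (-7, 42, 8), (8, 38, -17), (-17, 30, 16), (16, 34, -13), (-13, 44, 1), (1, 44, -13), (-13, 34, 16), (16, 30, -17)
river cycle of g (length 10): (-17, 38, 8), (8, 42, -7), (-7, 42, 8), (8, 38, -17), (-17, 30, 16), (16, 34, -13), (-13, 44, 1), (1, 44, -13), (-13, 34, 16), (16, 30, -17)
cycles coincide ⇒ equivalent

yes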